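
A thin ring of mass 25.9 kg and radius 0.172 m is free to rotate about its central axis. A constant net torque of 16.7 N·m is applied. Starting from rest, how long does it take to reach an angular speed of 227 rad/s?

I = MR² = (25.9)(0.172)² = 0.7662 kg·m².
α = τ/I = 16.7/0.7662 = 21.80 rad/s².
ω = αt ⇒ t = ω/α = 227/21.80 = 10.42 s.

t ≈ 10.4 s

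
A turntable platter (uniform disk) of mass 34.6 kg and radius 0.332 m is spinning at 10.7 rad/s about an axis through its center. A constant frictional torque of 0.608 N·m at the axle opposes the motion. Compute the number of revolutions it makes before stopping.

≈ 28.6 revolutions

I = ½MR² = (1/2)(34.6)(0.332)² = 1.907 kg·m².
The net torque has magnitude 0.608 N·m, opposing ω.
|α| = τ/I = 0.6080/1.907 = 0.3188 rad/s² (deceleration).
ω² = ω₀² − 2|α|θ with ω = 0 ⇒ θ = ω₀²/(2|α|) = 179.5 rad = 28.57 rev.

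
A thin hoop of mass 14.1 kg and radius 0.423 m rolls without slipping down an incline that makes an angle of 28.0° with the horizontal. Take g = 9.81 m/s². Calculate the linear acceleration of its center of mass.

Translation along the incline: Mg sinθ − f = Ma.
Rotation about the center: fR = Iα with I = MR². No-slip gives a = αR, so f = (I/R²)a = M a.
Substituting: Mg sinθ = (1 + 1.000)Ma, so a = g sinθ/(1 + 1.000) = (9.81) sin 28.0° / 2.000 = 2.303 m/s².

a ≈ 2.30 m/s²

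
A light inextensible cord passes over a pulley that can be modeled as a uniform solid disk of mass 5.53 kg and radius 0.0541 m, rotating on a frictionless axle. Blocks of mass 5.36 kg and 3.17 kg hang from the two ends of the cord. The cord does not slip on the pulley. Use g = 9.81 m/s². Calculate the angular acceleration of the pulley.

α ≈ 35.2 rad/s²

I = ½MR² = (1/2)(5.53)(0.0541)² = 0.008093 kg·m².
Heavier block: m₁g − T₁ = m₁a. Lighter block: T₂ − m₂g = m₂a.
Pulley: (T₁ − T₂)R = Iα = I(a/R), so T₁ − T₂ = (I/R²)a = (1/2)M_p a = 2.765·a.
Adding the three: (m₁ − m₂)g = (m₁ + m₂ + 2.765)a, so a = (5.36 − 3.17)(9.81)/(5.36 + 3.17 + 2.765) = 1.902 m/s².
α = a/R = 1.902/0.0541 = 35.16 rad/s².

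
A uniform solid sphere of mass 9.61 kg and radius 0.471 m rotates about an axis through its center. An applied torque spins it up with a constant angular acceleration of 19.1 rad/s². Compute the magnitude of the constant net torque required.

τ ≈ 16.3 N·m

I = (2/5)MR² = (2/5)(9.61)(0.471)² = 0.8528 kg·m².
τ = Iα = (0.8528)(19.10) = 16.29 N·m.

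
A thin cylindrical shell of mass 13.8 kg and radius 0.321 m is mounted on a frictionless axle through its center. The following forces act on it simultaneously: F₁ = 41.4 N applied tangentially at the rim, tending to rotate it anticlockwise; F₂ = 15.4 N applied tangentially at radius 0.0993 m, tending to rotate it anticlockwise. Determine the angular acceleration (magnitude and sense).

α ≈ 10.4 rad/s², anticlockwise

I = MR² = (13.8)(0.321)² = 1.422 kg·m².
Taking anticlockwise as positive: τ₁ = +(41.4)(0.321) = +13.29 N·m; τ₂ = +(15.4)(0.0993) = +1.529 N·m.
Net torque τ = 14.82 N·m.
α = τ/I = 14.82/1.422 = 10.42 rad/s².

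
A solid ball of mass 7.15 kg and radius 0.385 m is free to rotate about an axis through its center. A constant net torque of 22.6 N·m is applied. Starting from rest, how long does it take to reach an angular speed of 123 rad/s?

t ≈ 2.31 s

I = (2/5)MR² = (2/5)(7.15)(0.385)² = 0.4239 kg·m².
α = τ/I = 22.6/0.4239 = 53.31 rad/s².
ω = αt ⇒ t = ω/α = 123/53.31 = 2.307 s.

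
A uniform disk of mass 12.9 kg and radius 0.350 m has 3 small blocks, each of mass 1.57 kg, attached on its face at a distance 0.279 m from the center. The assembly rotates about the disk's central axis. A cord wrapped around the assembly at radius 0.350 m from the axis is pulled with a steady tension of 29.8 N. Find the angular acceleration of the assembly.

α ≈ 9.02 rad/s²

I_disk = ½MR² = ½(12.9)(0.350)² = 0.7901 kg·m².
I_blocks = 3·m·r² = 3(1.57)(0.279)² = 0.3666 kg·m².
Total I = 1.157 kg·m².
τ = F r = (29.8)(0.350) = 10.43 N·m.
α = τ/I = 10.43/1.157 = 9.017 rad/s².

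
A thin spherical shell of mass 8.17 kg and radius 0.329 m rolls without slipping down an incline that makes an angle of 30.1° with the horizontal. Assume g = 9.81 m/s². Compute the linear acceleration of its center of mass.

Translation along the incline: Mg sinθ − f = Ma.
Rotation about the center: fR = Iα with I = (2/3)MR². No-slip gives a = αR, so f = (I/R²)a = (2/3)M a.
Substituting: Mg sinθ = (1 + 0.6667)Ma, so a = g sinθ/(1 + 0.6667) = (9.81) sin 30.1° / 1.667 = 2.952 m/s².

a ≈ 2.95 m/s²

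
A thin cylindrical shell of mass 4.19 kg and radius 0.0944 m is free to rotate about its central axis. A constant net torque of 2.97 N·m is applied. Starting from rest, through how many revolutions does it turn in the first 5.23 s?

I = MR² = (4.19)(0.0944)² = 0.03734 kg·m².
α = τ/I = 2.97/0.03734 = 79.54 rad/s².
θ = ½αt² = ½(79.54)(5.23)² = 1088 rad.
Revolutions = θ/(2π) = 173.1.

≈ 173 revolutions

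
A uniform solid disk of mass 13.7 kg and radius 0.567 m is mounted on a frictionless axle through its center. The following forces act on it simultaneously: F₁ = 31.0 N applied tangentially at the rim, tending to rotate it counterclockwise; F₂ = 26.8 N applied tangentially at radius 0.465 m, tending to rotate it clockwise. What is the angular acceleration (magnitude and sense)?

α ≈ 2.32 rad/s², counterclockwise

I = ½MR² = (1/2)(13.7)(0.567)² = 2.202 kg·m².
Taking counterclockwise as positive: τ₁ = +(31.0)(0.567) = +17.58 N·m; τ₂ = −(26.8)(0.465) = −12.46 N·m.
Net torque τ = 5.115 N·m.
α = τ/I = 5.115/2.202 = 2.323 rad/s².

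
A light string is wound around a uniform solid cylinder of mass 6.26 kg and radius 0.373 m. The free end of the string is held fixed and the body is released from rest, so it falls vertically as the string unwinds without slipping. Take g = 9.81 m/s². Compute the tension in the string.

Translation: Mg − T = Ma. Rotation about the center: TR = Iα with I = ½MR².
With a = αR: T = (I/R²)a = (1/2)M a, so Mg = (1 + 0.5000)Ma.
a = g/(1 + 0.5000) = 9.81/1.500 = 6.540 m/s².
T = 0.5000·M·a = (0.5000)(6.26)(6.540) = 20.47 N.

T ≈ 20.5 N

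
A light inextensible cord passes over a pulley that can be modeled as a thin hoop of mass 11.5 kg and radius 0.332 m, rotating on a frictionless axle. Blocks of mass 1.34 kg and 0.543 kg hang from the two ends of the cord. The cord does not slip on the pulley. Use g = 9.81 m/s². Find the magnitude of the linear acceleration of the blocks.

a ≈ 0.584 m/s²

I = MR² = (11.5)(0.332)² = 1.268 kg·m².
Heavier block: m₁g − T₁ = m₁a. Lighter block: T₂ − m₂g = m₂a.
Pulley: (T₁ − T₂)R = Iα = I(a/R), so T₁ − T₂ = (I/R²)a = 1·M_p a = 11.50·a.
Adding the three: (m₁ − m₂)g = (m₁ + m₂ + 11.50)a, so a = (1.34 − 0.543)(9.81)/(1.34 + 0.543 + 11.50) = 0.5842 m/s².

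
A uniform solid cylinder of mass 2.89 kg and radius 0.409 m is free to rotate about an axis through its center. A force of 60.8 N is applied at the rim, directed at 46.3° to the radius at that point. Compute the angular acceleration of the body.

α ≈ 74.4 rad/s²

I = ½MR² = (1/2)(2.89)(0.409)² = 0.2417 kg·m².
Only the tangential component produces torque: τ = F R sinθ = (60.8)(0.409) sin 46.3° = 17.98 N·m.
From τ = Iα: α = 17.98/0.2417 = 74.38 rad/s².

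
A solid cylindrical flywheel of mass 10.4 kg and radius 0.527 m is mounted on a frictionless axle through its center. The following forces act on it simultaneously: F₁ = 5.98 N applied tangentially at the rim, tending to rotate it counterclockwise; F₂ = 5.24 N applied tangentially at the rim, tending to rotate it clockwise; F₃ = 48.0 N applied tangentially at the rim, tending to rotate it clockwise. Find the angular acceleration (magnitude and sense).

I = ½MR² = (1/2)(10.4)(0.527)² = 1.444 kg·m².
Taking counterclockwise as positive: τ₁ = +(5.98)(0.527) = +3.151 N·m; τ₂ = −(5.24)(0.527) = −2.761 N·m; τ₃ = −(48.0)(0.527) = −25.30 N·m.
Net torque τ = -24.91 N·m.
α = τ/I = -24.91/1.444 = -17.25 rad/s².

α ≈ 17.2 rad/s², clockwise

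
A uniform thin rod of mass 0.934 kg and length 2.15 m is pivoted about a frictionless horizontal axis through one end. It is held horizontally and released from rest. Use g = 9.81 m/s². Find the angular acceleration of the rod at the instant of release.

α ≈ 6.84 rad/s²

About the pivot, I = (1/3)ML² = (1/3)(0.934)(2.15)² = 1.439 kg·m².
The weight acts at the center, a distance L/2 = 1.075 m from the pivot; τ = Mg(L/2) = 9.850 N·m.
α = τ/I = 9.850/1.439 = 6.844 rad/s².
(Equivalently α = (3g/(2L)) = 6.844 rad/s².)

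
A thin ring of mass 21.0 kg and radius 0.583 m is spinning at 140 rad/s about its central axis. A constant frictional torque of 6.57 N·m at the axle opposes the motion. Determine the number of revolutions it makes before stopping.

≈ 1690 revolutions

I = MR² = (21.0)(0.583)² = 7.138 kg·m².
The net torque has magnitude 6.57 N·m, opposing ω.
|α| = τ/I = 6.570/7.138 = 0.9205 rad/s² (deceleration).
ω² = ω₀² − 2|α|θ with ω = 0 ⇒ θ = ω₀²/(2|α|) = 10650 rad = 1694 rev.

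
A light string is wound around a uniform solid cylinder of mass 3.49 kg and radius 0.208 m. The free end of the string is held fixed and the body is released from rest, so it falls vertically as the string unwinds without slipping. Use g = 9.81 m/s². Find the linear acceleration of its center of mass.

a ≈ 6.54 m/s²

Translation: Mg − T = Ma. Rotation about the center: TR = Iα with I = ½MR².
With a = αR: T = (I/R²)a = (1/2)M a, so Mg = (1 + 0.5000)Ma.
a = g/(1 + 0.5000) = 9.81/1.500 = 6.540 m/s².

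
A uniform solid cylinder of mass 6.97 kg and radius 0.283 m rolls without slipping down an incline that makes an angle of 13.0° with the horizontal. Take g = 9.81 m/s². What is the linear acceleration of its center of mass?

Translation along the incline: Mg sinθ − f = Ma.
Rotation about the center: fR = Iα with I = ½MR². No-slip gives a = αR, so f = (I/R²)a = (1/2)M a.
Substituting: Mg sinθ = (1 + 0.5000)Ma, so a = g sinθ/(1 + 0.5000) = (9.81) sin 13.0° / 1.500 = 1.471 m/s².

a ≈ 1.47 m/s²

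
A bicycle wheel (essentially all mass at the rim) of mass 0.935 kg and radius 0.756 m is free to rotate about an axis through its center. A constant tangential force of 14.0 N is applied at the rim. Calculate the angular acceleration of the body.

I = MR² = (0.935)(0.756)² = 0.5344 kg·m².
τ = F R = (14.0)(0.756) = 10.58 N·m.
Newton's second law for rotation, τ = Iα, gives α = τ/I = 10.58/0.5344 = 19.81 rad/s².

α ≈ 19.8 rad/s²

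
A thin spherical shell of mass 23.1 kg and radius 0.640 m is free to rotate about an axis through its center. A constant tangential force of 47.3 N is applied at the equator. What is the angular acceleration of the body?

I = (2/3)MR² = (2/3)(23.1)(0.640)² = 6.308 kg·m².
τ = F R = (47.3)(0.640) = 30.27 N·m.
Newton's second law for rotation, τ = Iα, gives α = τ/I = 30.27/6.308 = 4.799 rad/s².

α ≈ 4.80 rad/s²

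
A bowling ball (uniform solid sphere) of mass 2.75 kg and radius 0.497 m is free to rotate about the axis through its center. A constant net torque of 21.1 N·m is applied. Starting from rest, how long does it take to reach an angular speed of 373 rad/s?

t ≈ 4.80 s

I = (2/5)MR² = (2/5)(2.75)(0.497)² = 0.2717 kg·m².
α = τ/I = 21.1/0.2717 = 77.66 rad/s².
ω = αt ⇒ t = ω/α = 373/77.66 = 4.803 s.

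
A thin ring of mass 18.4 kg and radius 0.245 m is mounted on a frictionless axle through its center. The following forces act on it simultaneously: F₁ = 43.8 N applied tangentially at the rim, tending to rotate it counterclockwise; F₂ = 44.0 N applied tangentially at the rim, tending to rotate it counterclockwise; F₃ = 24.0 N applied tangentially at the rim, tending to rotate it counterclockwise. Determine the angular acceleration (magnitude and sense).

α ≈ 24.8 rad/s², counterclockwise

I = MR² = (18.4)(0.245)² = 1.104 kg·m².
Taking counterclockwise as positive: τ₁ = +(43.8)(0.245) = +10.73 N·m; τ₂ = +(44.0)(0.245) = +10.78 N·m; τ₃ = +(24.0)(0.245) = +5.880 N·m.
Net torque τ = 27.39 N·m.
α = τ/I = 27.39/1.104 = 24.80 rad/s².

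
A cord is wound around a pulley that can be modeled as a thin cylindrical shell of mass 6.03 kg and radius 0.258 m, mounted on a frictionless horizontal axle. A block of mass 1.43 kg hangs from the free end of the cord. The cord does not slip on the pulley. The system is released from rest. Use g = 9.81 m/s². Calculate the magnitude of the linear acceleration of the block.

I = MR² = (6.03)(0.258)² = 0.4014 kg·m².
Block: mg − T = ma. Pulley: TR = Iα. No-slip: a = αR, so T = (I/R²)a = 6.030·a.
Then mg = (m + 6.030)a, so a = (1.43)(9.81)/(1.43 + 6.030) = 1.880 m/s².

a ≈ 1.88 m/s²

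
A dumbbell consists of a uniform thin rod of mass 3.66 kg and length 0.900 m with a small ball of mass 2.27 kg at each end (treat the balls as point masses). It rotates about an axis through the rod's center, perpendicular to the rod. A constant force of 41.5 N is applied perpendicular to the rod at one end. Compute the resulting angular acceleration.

I_rod = (1/12)ML² = (1/12)(3.66)(0.900)² = 0.2470 kg·m².
I_balls = 2·m·(L/2)² = 2(2.27)(0.4500)² = 0.9194 kg·m².
Total I = 1.166 kg·m².
τ = F·(L/2) = (41.5)(0.450) = 18.68 N·m.
α = τ/I = 18.68/1.166 = 16.01 rad/s².

α ≈ 16.0 rad/s²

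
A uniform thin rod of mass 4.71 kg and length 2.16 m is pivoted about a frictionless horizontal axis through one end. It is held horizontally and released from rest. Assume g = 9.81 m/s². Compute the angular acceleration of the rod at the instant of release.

About the pivot, I = (1/3)ML² = (1/3)(4.71)(2.16)² = 7.325 kg·m².
The weight acts at the center, a distance L/2 = 1.080 m from the pivot; τ = Mg(L/2) = 49.90 N·m.
α = τ/I = 49.90/7.325 = 6.812 rad/s².

α ≈ 6.81 rad/s²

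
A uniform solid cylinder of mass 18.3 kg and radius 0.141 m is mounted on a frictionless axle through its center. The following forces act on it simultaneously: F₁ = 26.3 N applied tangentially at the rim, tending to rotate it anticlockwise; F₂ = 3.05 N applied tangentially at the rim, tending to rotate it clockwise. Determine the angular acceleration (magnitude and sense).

α ≈ 18.0 rad/s², anticlockwise

I = ½MR² = (1/2)(18.3)(0.141)² = 0.1819 kg·m².
Taking anticlockwise as positive: τ₁ = +(26.3)(0.141) = +3.708 N·m; τ₂ = −(3.05)(0.141) = −0.4300 N·m.
Net torque τ = 3.278 N·m.
α = τ/I = 3.278/0.1819 = 18.02 rad/s².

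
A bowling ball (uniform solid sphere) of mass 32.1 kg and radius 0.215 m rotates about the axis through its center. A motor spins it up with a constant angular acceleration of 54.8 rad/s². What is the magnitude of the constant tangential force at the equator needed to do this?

I = (2/5)MR² = (2/5)(32.1)(0.215)² = 0.5935 kg·m².
The required torque is τ = Iα = (0.5935)(54.80) = 32.53 N·m.
A tangential force at the equator gives τ = FR, so F = τ/R = 32.53/0.215 = 151.3 N.

F ≈ 151 N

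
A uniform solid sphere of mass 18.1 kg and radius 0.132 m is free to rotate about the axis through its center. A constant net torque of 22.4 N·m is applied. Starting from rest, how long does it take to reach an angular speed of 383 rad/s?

t ≈ 2.16 s

I = (2/5)MR² = (2/5)(18.1)(0.132)² = 0.1261 kg·m².
α = τ/I = 22.4/0.1261 = 177.6 rad/s².
ω = αt ⇒ t = ω/α = 383/177.6 = 2.157 s.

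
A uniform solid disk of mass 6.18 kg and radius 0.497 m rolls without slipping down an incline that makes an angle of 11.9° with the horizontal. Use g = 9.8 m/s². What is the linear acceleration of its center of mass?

Translation along the incline: Mg sinθ − f = Ma.
Rotation about the center: fR = Iα with I = ½MR². No-slip gives a = αR, so f = (I/R²)a = (1/2)M a.
Substituting: Mg sinθ = (1 + 0.5000)Ma, so a = g sinθ/(1 + 0.5000) = (9.8) sin 11.9° / 1.500 = 1.347 m/s².

a ≈ 1.35 m/s²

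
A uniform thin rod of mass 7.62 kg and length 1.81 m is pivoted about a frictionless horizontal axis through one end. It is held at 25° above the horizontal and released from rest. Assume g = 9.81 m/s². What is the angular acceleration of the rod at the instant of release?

About the pivot, I = (1/3)ML² = (1/3)(7.62)(1.81)² = 8.321 kg·m².
The weight acts at the center, a distance L/2 = 0.9050 m from the pivot; τ = Mg(L/2) cos 25° = 61.31 N·m.
α = τ/I = 61.31/8.321 = 7.368 rad/s².
(Equivalently α = (3g/(2L)) cos 25° = 7.368 rad/s².)

α ≈ 7.37 rad/s²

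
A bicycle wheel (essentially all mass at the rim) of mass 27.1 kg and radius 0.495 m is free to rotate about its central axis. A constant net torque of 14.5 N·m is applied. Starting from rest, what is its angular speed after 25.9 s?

ω ≈ 56.6 rad/s

I = MR² = (27.1)(0.495)² = 6.640 kg·m².
α = τ/I = 14.5/6.640 = 2.184 rad/s².
ω = ω₀ + αt = 0 + (2.184)(25.9) = 56.56 rad/s.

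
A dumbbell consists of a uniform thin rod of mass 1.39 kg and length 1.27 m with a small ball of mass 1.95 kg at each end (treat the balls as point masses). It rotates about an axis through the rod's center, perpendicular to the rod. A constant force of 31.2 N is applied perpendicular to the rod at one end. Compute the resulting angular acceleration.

I_rod = (1/12)ML² = (1/12)(1.39)(1.27)² = 0.1868 kg·m².
I_balls = 2·m·(L/2)² = 2(1.95)(0.6350)² = 1.573 kg·m².
Total I = 1.759 kg·m².
τ = F·(L/2) = (31.2)(0.635) = 19.81 N·m.
α = τ/I = 19.81/1.759 = 11.26 rad/s².

α ≈ 11.3 rad/s²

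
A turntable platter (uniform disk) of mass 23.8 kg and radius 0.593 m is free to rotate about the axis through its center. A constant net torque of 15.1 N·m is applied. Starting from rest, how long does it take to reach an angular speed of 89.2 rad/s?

I = ½MR² = (1/2)(23.8)(0.593)² = 4.185 kg·m².
α = τ/I = 15.1/4.185 = 3.608 rad/s².
ω = αt ⇒ t = ω/α = 89.2/3.608 = 24.72 s.

t ≈ 24.7 s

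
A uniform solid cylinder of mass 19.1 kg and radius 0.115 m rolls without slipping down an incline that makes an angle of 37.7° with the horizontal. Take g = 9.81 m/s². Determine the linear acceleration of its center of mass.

a ≈ 4.00 m/s²

Translation along the incline: Mg sinθ − f = Ma.
Rotation about the center: fR = Iα with I = ½MR². No-slip gives a = αR, so f = (I/R²)a = (1/2)M a.
Substituting: Mg sinθ = (1 + 0.5000)Ma, so a = g sinθ/(1 + 0.5000) = (9.81) sin 37.7° / 1.500 = 3.999 m/s².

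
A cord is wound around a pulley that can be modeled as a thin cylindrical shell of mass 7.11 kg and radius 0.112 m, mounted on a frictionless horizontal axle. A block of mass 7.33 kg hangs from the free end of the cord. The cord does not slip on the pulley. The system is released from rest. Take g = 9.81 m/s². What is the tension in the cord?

I = MR² = (7.11)(0.112)² = 0.08919 kg·m².
Block: mg − T = ma. Pulley: TR = Iα. No-slip: a = αR, so T = (I/R²)a = 7.110·a.
Then mg = (m + 7.110)a, so a = (7.33)(9.81)/(7.33 + 7.110) = 4.980 m/s².
T = 7.110·a = 35.41 N.

T ≈ 35.4 N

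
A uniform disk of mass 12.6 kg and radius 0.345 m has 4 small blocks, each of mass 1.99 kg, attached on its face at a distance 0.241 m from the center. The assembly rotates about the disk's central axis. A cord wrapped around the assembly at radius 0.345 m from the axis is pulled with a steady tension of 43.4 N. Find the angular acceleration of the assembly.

I_disk = ½MR² = ½(12.6)(0.345)² = 0.7499 kg·m².
I_blocks = 4·m·r² = 4(1.99)(0.241)² = 0.4623 kg·m².
Total I = 1.212 kg·m².
τ = F r = (43.4)(0.345) = 14.97 N·m.
α = τ/I = 14.97/1.212 = 12.35 rad/s².

α ≈ 12.4 rad/s²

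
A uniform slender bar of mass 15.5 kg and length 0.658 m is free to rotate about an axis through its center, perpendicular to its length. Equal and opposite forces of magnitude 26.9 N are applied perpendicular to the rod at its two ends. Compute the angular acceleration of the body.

I = (1/12)ML² = (1/12)(15.5)(0.658)² = 0.5592 kg·m².
The couple gives τ = F·(L/2) + F·(L/2) = F L = (26.9)(0.658) = 17.70 N·m.
From τ = Iα: α = 17.70/0.5592 = 31.65 rad/s².

α ≈ 31.7 rad/s²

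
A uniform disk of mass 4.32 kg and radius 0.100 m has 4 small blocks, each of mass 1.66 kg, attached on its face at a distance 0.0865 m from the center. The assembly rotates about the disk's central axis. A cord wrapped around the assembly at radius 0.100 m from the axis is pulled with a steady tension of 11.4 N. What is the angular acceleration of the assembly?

I_disk = ½MR² = ½(4.32)(0.100)² = 0.02160 kg·m².
I_blocks = 4·m·r² = 4(1.66)(0.0865)² = 0.04968 kg·m².
Total I = 0.07128 kg·m².
τ = F r = (11.4)(0.100) = 1.140 N·m.
α = τ/I = 1.140/0.07128 = 15.99 rad/s².

α ≈ 16.0 rad/s²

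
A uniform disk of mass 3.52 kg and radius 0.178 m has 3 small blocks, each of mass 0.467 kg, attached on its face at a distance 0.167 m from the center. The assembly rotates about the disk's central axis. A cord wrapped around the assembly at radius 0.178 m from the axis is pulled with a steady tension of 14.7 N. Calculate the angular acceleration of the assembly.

α ≈ 27.6 rad/s²

I_disk = ½MR² = ½(3.52)(0.178)² = 0.05576 kg·m².
I_blocks = 3·m·r² = 3(0.467)(0.167)² = 0.03907 kg·m².
Total I = 0.09484 kg·m².
τ = F r = (14.7)(0.178) = 2.617 N·m.
α = τ/I = 2.617/0.09484 = 27.59 rad/s².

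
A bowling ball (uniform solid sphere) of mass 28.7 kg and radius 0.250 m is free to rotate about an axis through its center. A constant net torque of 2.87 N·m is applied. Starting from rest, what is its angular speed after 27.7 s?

I = (2/5)MR² = (2/5)(28.7)(0.250)² = 0.7175 kg·m².
α = τ/I = 2.87/0.7175 = 4.000 rad/s².
ω = ω₀ + αt = 0 + (4.000)(27.7) = 110.8 rad/s.

ω ≈ 111 rad/s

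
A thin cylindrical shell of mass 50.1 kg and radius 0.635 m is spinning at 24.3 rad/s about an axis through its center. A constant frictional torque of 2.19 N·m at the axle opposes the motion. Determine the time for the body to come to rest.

t ≈ 224 s

I = MR² = (50.1)(0.635)² = 20.20 kg·m².
The net torque has magnitude 2.19 N·m, opposing ω.
|α| = τ/I = 2.190/20.20 = 0.1084 rad/s² (deceleration).
0 = ω₀ − |α|t ⇒ t = ω₀/|α| = 24.3/0.1084 = 224.2 s.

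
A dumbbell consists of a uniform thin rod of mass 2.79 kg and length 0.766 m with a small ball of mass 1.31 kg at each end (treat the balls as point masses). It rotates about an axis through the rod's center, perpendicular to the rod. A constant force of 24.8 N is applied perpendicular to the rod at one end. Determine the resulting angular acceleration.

I_rod = (1/12)ML² = (1/12)(2.79)(0.766)² = 0.1364 kg·m².
I_balls = 2·m·(L/2)² = 2(1.31)(0.3830)² = 0.3843 kg·m².
Total I = 0.5207 kg·m².
τ = F·(L/2) = (24.8)(0.383) = 9.498 N·m.
α = τ/I = 9.498/0.5207 = 18.24 rad/s².

α ≈ 18.2 rad/s²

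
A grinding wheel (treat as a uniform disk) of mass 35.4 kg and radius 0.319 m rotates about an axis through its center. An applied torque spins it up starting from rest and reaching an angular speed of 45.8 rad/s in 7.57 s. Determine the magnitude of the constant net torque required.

I = ½MR² = (1/2)(35.4)(0.319)² = 1.801 kg·m².
α = Δω/Δt = (45.8 − 0)/7.57 = 6.050 rad/s².
τ = Iα = (1.801)(6.050) = 10.90 N·m.

τ ≈ 10.9 N·m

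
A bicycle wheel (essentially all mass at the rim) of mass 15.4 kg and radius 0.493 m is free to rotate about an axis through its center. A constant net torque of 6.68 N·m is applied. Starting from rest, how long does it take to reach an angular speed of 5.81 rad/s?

t ≈ 3.26 s

I = MR² = (15.4)(0.493)² = 3.743 kg·m².
α = τ/I = 6.68/3.743 = 1.785 rad/s².
ω = αt ⇒ t = ω/α = 5.81/1.785 = 3.255 s.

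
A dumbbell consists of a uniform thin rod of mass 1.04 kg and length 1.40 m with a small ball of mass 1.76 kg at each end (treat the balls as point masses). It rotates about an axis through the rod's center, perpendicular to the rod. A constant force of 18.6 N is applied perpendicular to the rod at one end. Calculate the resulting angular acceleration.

I_rod = (1/12)ML² = (1/12)(1.04)(1.40)² = 0.1699 kg·m².
I_balls = 2·m·(L/2)² = 2(1.76)(0.7000)² = 1.725 kg·m².
Total I = 1.895 kg·m².
τ = F·(L/2) = (18.6)(0.700) = 13.02 N·m.
α = τ/I = 13.02/1.895 = 6.872 rad/s².

α ≈ 6.87 rad/s²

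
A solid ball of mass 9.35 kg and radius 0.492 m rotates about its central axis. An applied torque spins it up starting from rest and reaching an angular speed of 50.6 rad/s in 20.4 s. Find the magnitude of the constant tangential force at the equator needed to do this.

I = (2/5)MR² = (2/5)(9.35)(0.492)² = 0.9053 kg·m².
α = Δω/Δt = (50.6 − 0)/20.4 = 2.480 rad/s².
The required torque is τ = Iα = (0.9053)(2.480) = 2.246 N·m.
A tangential force at the equator gives τ = FR, so F = τ/R = 2.246/0.492 = 4.564 N.

F ≈ 4.56 N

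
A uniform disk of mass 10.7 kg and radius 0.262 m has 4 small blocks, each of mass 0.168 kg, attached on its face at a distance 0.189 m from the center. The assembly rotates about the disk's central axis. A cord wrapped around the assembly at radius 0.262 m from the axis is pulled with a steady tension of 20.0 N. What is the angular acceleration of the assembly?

α ≈ 13.4 rad/s²

I_disk = ½MR² = ½(10.7)(0.262)² = 0.3672 kg·m².
I_blocks = 4·m·r² = 4(0.168)(0.189)² = 0.02400 kg·m².
Total I = 0.3912 kg·m².
τ = F r = (20.0)(0.262) = 5.240 N·m.
α = τ/I = 5.240/0.3912 = 13.39 rad/s².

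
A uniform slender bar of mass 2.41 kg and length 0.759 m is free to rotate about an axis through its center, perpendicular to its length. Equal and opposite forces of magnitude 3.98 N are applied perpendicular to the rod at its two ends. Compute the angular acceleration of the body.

I = (1/12)ML² = (1/12)(2.41)(0.759)² = 0.1157 kg·m².
The couple gives τ = F·(L/2) + F·(L/2) = F L = (3.98)(0.759) = 3.021 N·m.
Newton's second law for rotation, τ = Iα, gives α = τ/I = 3.021/0.1157 = 26.11 rad/s².

α ≈ 26.1 rad/s²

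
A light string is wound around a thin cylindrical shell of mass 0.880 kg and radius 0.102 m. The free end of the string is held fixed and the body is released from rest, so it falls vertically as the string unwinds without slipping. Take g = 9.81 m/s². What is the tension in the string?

Translation: Mg − T = Ma. Rotation about the center: TR = Iα with I = MR².
With a = αR: T = (I/R²)a = M a, so Mg = (1 + 1.000)Ma.
a = g/(1 + 1.000) = 9.81/2.000 = 4.905 m/s².
T = 1.000·M·a = (1.000)(0.880)(4.905) = 4.316 N.

T ≈ 4.32 N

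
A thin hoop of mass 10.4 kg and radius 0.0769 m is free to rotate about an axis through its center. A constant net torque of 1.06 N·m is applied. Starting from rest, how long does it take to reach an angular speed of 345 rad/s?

t ≈ 20.0 s

I = MR² = (10.4)(0.0769)² = 0.06150 kg·m².
α = τ/I = 1.06/0.06150 = 17.24 rad/s².
ω = αt ⇒ t = ω/α = 345/17.24 = 20.02 s.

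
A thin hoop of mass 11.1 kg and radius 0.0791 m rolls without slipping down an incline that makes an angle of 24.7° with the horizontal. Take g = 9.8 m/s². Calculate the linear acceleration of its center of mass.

Translation along the incline: Mg sinθ − f = Ma.
Rotation about the center: fR = Iα with I = MR². No-slip gives a = αR, so f = (I/R²)a = M a.
Substituting: Mg sinθ = (1 + 1.000)Ma, so a = g sinθ/(1 + 1.000) = (9.8) sin 24.7° / 2.000 = 2.048 m/s².

a ≈ 2.05 m/s²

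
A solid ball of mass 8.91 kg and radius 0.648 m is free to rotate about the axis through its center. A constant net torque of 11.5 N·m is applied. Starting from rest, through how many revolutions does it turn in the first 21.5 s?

≈ 283 revolutions

I = (2/5)MR² = (2/5)(8.91)(0.648)² = 1.497 kg·m².
α = τ/I = 11.5/1.497 = 7.684 rad/s².
θ = ½αt² = ½(7.684)(21.5)² = 1776 rad.
Revolutions = θ/(2π) = 282.7.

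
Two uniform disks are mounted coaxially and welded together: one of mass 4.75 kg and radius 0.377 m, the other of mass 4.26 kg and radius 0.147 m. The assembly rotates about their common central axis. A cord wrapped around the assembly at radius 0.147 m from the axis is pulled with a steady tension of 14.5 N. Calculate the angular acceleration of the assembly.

I = ½M₁R₁² + ½M₂R₂² = ½(4.75)(0.377)² + ½(4.26)(0.147)² = 0.3836 kg·m².
τ = F r = (14.5)(0.147) = 2.131 N·m.
α = τ/I = 2.131/0.3836 = 5.557 rad/s².

α ≈ 5.56 rad/s²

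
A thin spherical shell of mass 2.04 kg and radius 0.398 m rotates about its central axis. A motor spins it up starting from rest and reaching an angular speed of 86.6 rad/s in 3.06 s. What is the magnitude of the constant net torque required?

I = (2/3)MR² = (2/3)(2.04)(0.398)² = 0.2154 kg·m².
α = Δω/Δt = (86.6 − 0)/3.06 = 28.30 rad/s².
τ = Iα = (0.2154)(28.30) = 6.097 N·m.

τ ≈ 6.10 N·m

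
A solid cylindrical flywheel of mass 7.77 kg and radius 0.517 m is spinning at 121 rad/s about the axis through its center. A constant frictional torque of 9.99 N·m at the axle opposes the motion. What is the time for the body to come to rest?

I = ½MR² = (1/2)(7.77)(0.517)² = 1.038 kg·m².
The net torque has magnitude 9.99 N·m, opposing ω.
|α| = τ/I = 9.990/1.038 = 9.620 rad/s² (deceleration).
0 = ω₀ − |α|t ⇒ t = ω₀/|α| = 121/9.620 = 12.58 s.

t ≈ 12.6 s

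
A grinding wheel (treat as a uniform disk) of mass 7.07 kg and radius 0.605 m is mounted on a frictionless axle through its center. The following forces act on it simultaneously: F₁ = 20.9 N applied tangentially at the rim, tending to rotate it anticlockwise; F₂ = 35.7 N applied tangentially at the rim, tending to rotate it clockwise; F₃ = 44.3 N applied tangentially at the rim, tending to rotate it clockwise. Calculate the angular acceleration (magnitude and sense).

α ≈ 27.6 rad/s², clockwise

I = ½MR² = (1/2)(7.07)(0.605)² = 1.294 kg·m².
Taking anticlockwise as positive: τ₁ = +(20.9)(0.605) = +12.64 N·m; τ₂ = −(35.7)(0.605) = −21.60 N·m; τ₃ = −(44.3)(0.605) = −26.80 N·m.
Net torque τ = -35.76 N·m.
α = τ/I = -35.76/1.294 = -27.63 rad/s².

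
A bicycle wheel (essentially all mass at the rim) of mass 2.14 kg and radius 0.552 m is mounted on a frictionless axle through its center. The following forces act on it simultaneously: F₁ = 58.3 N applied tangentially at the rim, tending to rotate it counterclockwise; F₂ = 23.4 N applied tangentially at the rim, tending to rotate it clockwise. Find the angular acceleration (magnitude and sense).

I = MR² = (2.14)(0.552)² = 0.6521 kg·m².
Taking counterclockwise as positive: τ₁ = +(58.3)(0.552) = +32.18 N·m; τ₂ = −(23.4)(0.552) = −12.92 N·m.
Net torque τ = 19.26 N·m.
α = τ/I = 19.26/0.6521 = 29.54 rad/s².

α ≈ 29.5 rad/s², counterclockwise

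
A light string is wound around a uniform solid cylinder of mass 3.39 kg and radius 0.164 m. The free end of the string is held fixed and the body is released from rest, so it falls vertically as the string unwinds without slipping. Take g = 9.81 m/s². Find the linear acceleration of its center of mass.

Translation: Mg − T = Ma. Rotation about the center: TR = Iα with I = ½MR².
With a = αR: T = (I/R²)a = (1/2)M a, so Mg = (1 + 0.5000)Ma.
a = g/(1 + 0.5000) = 9.81/1.500 = 6.540 m/s².

a ≈ 6.54 m/s²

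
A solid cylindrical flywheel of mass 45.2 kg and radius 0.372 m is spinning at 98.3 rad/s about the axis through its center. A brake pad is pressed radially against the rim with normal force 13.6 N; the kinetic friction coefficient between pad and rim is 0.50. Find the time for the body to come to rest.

t ≈ 122 s

I = ½MR² = (1/2)(45.2)(0.372)² = 3.127 kg·m².
Friction force f = μN = (0.50)(13.6) = 6.800 N at the rim; torque magnitude τ = fR = 2.530 N·m, opposing ω.
|α| = τ/I = 2.530/3.127 = 0.8088 rad/s² (deceleration).
0 = ω₀ − |α|t ⇒ t = ω₀/|α| = 98.3/0.8088 = 121.5 s.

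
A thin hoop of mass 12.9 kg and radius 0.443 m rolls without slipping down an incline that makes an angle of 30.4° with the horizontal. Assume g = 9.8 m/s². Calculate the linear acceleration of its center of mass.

a ≈ 2.48 m/s²

Translation along the incline: Mg sinθ − f = Ma.
Rotation about the center: fR = Iα with I = MR². No-slip gives a = αR, so f = (I/R²)a = M a.
Substituting: Mg sinθ = (1 + 1.000)Ma, so a = g sinθ/(1 + 1.000) = (9.8) sin 30.4° / 2.000 = 2.480 m/s².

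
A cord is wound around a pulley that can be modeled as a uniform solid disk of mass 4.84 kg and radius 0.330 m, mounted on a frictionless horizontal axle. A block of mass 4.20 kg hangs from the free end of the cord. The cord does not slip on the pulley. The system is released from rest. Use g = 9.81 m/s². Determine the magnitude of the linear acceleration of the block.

I = ½MR² = (1/2)(4.84)(0.330)² = 0.2635 kg·m².
Block: mg − T = ma. Pulley: TR = Iα. No-slip: a = αR, so T = (I/R²)a = 2.420·a.
Then mg = (m + 2.420)a, so a = (4.20)(9.81)/(4.20 + 2.420) = 6.224 m/s².

a ≈ 6.22 m/s²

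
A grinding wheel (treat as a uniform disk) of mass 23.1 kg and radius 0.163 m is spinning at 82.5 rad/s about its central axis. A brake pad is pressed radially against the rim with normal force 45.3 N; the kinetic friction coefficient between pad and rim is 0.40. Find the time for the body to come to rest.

I = ½MR² = (1/2)(23.1)(0.163)² = 0.3069 kg·m².
Friction force f = μN = (0.40)(45.3) = 18.12 N at the rim; torque magnitude τ = fR = 2.954 N·m, opposing ω.
|α| = τ/I = 2.954/0.3069 = 9.625 rad/s² (deceleration).
0 = ω₀ − |α|t ⇒ t = ω₀/|α| = 82.5/9.625 = 8.572 s.

t ≈ 8.57 s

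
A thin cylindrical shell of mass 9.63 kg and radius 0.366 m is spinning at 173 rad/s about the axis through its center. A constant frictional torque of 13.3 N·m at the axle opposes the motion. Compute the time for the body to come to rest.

I = MR² = (9.63)(0.366)² = 1.290 kg·m².
The net torque has magnitude 13.3 N·m, opposing ω.
|α| = τ/I = 13.30/1.290 = 10.31 rad/s² (deceleration).
0 = ω₀ − |α|t ⇒ t = ω₀/|α| = 173/10.31 = 16.78 s.

t ≈ 16.8 s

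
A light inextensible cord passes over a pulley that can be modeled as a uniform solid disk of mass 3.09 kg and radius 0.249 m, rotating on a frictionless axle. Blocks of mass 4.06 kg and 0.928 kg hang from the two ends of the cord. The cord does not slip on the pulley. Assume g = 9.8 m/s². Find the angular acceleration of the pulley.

I = ½MR² = (1/2)(3.09)(0.249)² = 0.09579 kg·m².
Heavier block: m₁g − T₁ = m₁a. Lighter block: T₂ − m₂g = m₂a.
Pulley: (T₁ − T₂)R = Iα = I(a/R), so T₁ − T₂ = (I/R²)a = (1/2)M_p a = 1.545·a.
Adding the three: (m₁ − m₂)g = (m₁ + m₂ + 1.545)a, so a = (4.06 − 0.928)(9.8)/(4.06 + 0.928 + 1.545) = 4.698 m/s².
α = a/R = 4.698/0.249 = 18.87 rad/s².

α ≈ 18.9 rad/s²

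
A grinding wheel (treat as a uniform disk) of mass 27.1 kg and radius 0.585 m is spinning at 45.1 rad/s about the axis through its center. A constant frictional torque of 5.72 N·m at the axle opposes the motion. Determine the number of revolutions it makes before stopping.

I = ½MR² = (1/2)(27.1)(0.585)² = 4.637 kg·m².
The net torque has magnitude 5.72 N·m, opposing ω.
|α| = τ/I = 5.720/4.637 = 1.234 rad/s² (deceleration).
ω² = ω₀² − 2|α|θ with ω = 0 ⇒ θ = ω₀²/(2|α|) = 824.5 rad = 131.2 rev.

≈ 131 revolutions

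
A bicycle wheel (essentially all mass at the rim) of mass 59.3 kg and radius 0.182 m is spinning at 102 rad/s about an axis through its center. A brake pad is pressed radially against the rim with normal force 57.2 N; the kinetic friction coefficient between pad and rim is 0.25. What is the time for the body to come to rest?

t ≈ 77.0 s

I = MR² = (59.3)(0.182)² = 1.964 kg·m².
Friction force f = μN = (0.25)(57.2) = 14.30 N at the rim; torque magnitude τ = fR = 2.603 N·m, opposing ω.
|α| = τ/I = 2.603/1.964 = 1.325 rad/s² (deceleration).
0 = ω₀ − |α|t ⇒ t = ω₀/|α| = 102/1.325 = 76.98 s.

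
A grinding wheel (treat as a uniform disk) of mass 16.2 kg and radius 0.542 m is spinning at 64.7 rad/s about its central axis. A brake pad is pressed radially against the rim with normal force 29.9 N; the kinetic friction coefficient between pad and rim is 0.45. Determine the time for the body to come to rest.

t ≈ 21.1 s

I = ½MR² = (1/2)(16.2)(0.542)² = 2.379 kg·m².
Friction force f = μN = (0.45)(29.9) = 13.46 N at the rim; torque magnitude τ = fR = 7.293 N·m, opposing ω.
|α| = τ/I = 7.293/2.379 = 3.065 rad/s² (deceleration).
0 = ω₀ − |α|t ⇒ t = ω₀/|α| = 64.7/3.065 = 21.11 s.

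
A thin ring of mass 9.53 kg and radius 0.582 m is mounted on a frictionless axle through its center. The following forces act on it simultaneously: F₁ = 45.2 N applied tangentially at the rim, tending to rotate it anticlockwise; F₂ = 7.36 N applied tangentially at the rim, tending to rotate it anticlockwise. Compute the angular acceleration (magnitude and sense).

I = MR² = (9.53)(0.582)² = 3.228 kg·m².
Taking anticlockwise as positive: τ₁ = +(45.2)(0.582) = +26.31 N·m; τ₂ = +(7.36)(0.582) = +4.284 N·m.
Net torque τ = 30.59 N·m.
α = τ/I = 30.59/3.228 = 9.476 rad/s².

α ≈ 9.48 rad/s², anticlockwise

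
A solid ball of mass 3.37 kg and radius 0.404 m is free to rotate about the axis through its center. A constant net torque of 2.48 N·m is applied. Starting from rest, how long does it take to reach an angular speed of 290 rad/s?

t ≈ 25.7 s

I = (2/5)MR² = (2/5)(3.37)(0.404)² = 0.2200 kg·m².
α = τ/I = 2.48/0.2200 = 11.27 rad/s².
ω = αt ⇒ t = ω/α = 290/11.27 = 25.73 s.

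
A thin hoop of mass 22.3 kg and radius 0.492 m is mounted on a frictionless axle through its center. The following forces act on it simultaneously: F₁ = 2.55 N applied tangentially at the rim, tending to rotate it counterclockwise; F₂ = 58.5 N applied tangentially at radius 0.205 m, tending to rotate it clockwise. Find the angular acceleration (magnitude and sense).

I = MR² = (22.3)(0.492)² = 5.398 kg·m².
Taking counterclockwise as positive: τ₁ = +(2.55)(0.492) = +1.255 N·m; τ₂ = −(58.5)(0.205) = −11.99 N·m.
Net torque τ = -10.74 N·m.
α = τ/I = -10.74/5.398 = -1.989 rad/s².

α ≈ 1.99 rad/s², clockwise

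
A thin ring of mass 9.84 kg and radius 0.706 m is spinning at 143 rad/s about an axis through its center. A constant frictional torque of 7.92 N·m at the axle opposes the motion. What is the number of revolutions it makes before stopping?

≈ 1010 revolutions

I = MR² = (9.84)(0.706)² = 4.905 kg·m².
The net torque has magnitude 7.92 N·m, opposing ω.
|α| = τ/I = 7.920/4.905 = 1.615 rad/s² (deceleration).
ω² = ω₀² − 2|α|θ with ω = 0 ⇒ θ = ω₀²/(2|α|) = 6332 rad = 1008 rev.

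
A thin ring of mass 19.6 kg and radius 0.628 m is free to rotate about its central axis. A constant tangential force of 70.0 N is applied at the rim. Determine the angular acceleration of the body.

α ≈ 5.69 rad/s²

I = MR² = (19.6)(0.628)² = 7.730 kg·m².
τ = F R = (70.0)(0.628) = 43.96 N·m.
From τ = Iα: α = 43.96/7.730 = 5.687 rad/s².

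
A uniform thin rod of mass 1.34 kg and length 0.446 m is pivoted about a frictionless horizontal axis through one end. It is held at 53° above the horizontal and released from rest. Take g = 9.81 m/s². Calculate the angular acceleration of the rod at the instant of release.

α ≈ 19.9 rad/s²

About the pivot, I = (1/3)ML² = (1/3)(1.34)(0.446)² = 0.08885 kg·m².
The weight acts at the center, a distance L/2 = 0.2230 m from the pivot; τ = Mg(L/2) cos 53° = 1.764 N·m.
α = τ/I = 1.764/0.08885 = 19.86 rad/s².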